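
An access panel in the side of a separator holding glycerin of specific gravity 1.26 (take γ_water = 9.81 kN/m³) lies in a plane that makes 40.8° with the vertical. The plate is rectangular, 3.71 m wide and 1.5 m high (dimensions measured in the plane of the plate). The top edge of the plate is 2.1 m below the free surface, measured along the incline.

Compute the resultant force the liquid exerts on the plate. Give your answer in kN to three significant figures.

γ = 1.26 × 9.81 = 12.3606 kN/m³.
The plate makes 40.8° with the vertical, i.e. θ = 90° − 40.8° = 49.2° to the horizontal. Measuring y along the incline from the free-surface line, vertical depth h = y·sinθ with sinθ = 0.756995.
The centroid lies 1.5/2 = 0.75 m below the top edge, so y_c = 2.1 + 0.75 = 2.85 m and h_c = 2.85 × 0.756995 = 2.15744 m.
A = 3.71 × 1.5 = 5.565 m².
Resultant F = γ·h_c·A = 12.3606 × 2.15744 × 5.565 = 148.403 kN.

F ≈ 148 kN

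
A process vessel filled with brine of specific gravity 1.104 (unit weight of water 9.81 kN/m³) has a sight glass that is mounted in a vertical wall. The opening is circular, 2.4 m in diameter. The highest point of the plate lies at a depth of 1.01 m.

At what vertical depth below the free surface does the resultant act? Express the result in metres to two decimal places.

γ = 1.104 × 9.81 = 10.83024 kN/m³.
The centroid is at the centre, 1.2 m below the top of the plate, so the centroid depth is h_c = 1.01 + 1.2 = 2.21 m.
A = π(1.2)² = 4.52389 m².
Resultant F = γ·h_c·A = 10.83024 × 2.21 × 4.52389 = 108.279 kN.
I_c = πr⁴/4 = π × 1.2⁴/4 = 1.6286 m⁴.
Centre of pressure: y_p = y_c + I_c/(y_c·A) = 2.21 + 1.6286/(2.21 × 4.52389) = 2.21 + 0.162896 = 2.3729 m along the plane.

h_p = 2.37 m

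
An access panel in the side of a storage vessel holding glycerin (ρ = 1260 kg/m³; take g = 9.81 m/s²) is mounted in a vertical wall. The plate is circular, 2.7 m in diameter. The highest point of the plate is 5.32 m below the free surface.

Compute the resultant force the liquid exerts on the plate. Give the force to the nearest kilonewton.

γ = ρg = 1260 × 9.81 / 1000 = 12.3606 kN/m³.
The centroid is at the centre, 1.35 m below the top of the plate, so the centroid depth is h_c = 5.32 + 1.35 = 6.67 m.
A = π(1.35)² = 5.72555 m².
Resultant F = γ·h_c·A = 12.3606 × 6.67 × 5.72555 = 472.044 kN.

F ≈ 472 kN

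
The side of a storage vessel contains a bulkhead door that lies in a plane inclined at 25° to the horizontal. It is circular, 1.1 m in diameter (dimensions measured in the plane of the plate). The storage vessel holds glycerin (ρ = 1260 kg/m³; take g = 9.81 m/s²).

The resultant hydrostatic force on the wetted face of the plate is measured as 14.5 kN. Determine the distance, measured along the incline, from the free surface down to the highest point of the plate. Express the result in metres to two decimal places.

y_top ≈ 2.37 m

γ = ρg = 1260 × 9.81 / 1000 = 12.3606 kN/m³.
A = π(0.55)² = 0.950332 m².
From F = γ·h_c·A, the centroid depth is h_c = 14.5/(12.3606 × 0.950332) = 1.23439 m.
Let θ = 25° be the plate's angle to the horizontal; measure y along the incline from where the plane meets the free surface. Vertical depth h = y·sinθ with sinθ = 0.422618.
Along the incline, y_c = h_c/sinθ = 1.23439/0.422618 = 2.92082 m.
The centroid is at the centre, 0.55 m below the top of the plate, so the highest point sits at y_top = 2.92082 − 0.55 = 2.37082 m along the incline.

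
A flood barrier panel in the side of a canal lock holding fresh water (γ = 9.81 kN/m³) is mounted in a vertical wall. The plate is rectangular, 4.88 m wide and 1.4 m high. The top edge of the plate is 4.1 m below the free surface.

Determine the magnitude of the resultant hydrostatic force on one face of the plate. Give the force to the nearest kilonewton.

F ≈ 322 kN

γ = 9.81 kN/m³.
The centroid lies 1.4/2 = 0.7 m below the top edge, so the centroid depth is h_c = 4.1 + 0.7 = 4.8 m.
A = 4.88 × 1.4 = 6.832 m².
Resultant F = γ·h_c·A = 9.81 × 4.8 × 6.832 = 321.705 kN.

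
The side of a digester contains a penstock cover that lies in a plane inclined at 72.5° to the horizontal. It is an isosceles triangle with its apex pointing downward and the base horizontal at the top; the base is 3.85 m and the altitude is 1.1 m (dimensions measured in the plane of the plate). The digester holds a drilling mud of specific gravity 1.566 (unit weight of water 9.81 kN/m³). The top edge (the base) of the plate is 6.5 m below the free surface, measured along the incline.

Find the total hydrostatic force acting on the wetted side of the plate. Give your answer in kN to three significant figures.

γ = 1.566 × 9.81 = 15.36246 kN/m³.
Let θ = 72.5° be the plate's angle to the horizontal; measure y along the incline from where the plane meets the free surface. Vertical depth h = y·sinθ with sinθ = 0.953717.
With the apex down, the centroid sits h/3 = 1.1/3 = 0.366667 m below the base (the top edge), so y_c = 6.5 + 0.366667 = 6.86667 m and h_c = 6.86667 × 0.953717 = 6.54886 m.
A = ½ × 3.85 × 1.1 = 2.1175 m².
Resultant F = γ·h_c·A = 15.36246 × 6.54886 × 2.1175 = 213.034 kN.

F ≈ 213 kN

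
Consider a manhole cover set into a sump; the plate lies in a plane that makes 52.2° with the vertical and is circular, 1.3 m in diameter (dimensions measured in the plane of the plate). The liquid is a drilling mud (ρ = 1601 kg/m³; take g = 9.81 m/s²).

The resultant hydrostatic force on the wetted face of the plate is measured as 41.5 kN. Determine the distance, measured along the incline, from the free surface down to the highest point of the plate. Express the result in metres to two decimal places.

y_top ≈ 2.60 m

γ = ρg = 1601 × 9.81 / 1000 = 15.70581 kN/m³.
A = π(0.65)² = 1.32732 m².
From F = γ·h_c·A, the centroid depth is h_c = 41.5/(15.70581 × 1.32732) = 1.99073 m.
The plate makes 52.2° with the vertical, i.e. θ = 90° − 52.2° = 37.8° to the horizontal. Measuring y along the incline from the free-surface line, vertical depth h = y·sinθ with sinθ = 0.612907.
Along the incline, y_c = h_c/sinθ = 1.99073/0.612907 = 3.24801 m.
The centroid is at the centre, 0.65 m below the top of the plate, so the highest point sits at y_top = 3.24801 − 0.65 = 2.59801 m along the incline.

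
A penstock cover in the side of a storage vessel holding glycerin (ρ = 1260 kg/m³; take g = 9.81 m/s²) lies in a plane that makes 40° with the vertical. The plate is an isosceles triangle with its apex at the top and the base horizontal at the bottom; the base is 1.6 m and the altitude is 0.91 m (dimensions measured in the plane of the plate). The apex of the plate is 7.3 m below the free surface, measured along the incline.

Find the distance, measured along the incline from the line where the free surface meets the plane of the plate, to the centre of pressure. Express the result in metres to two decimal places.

y_p = 7.91 m

γ = ρg = 1260 × 9.81 / 1000 = 12.3606 kN/m³.
The plate makes 40° with the vertical, i.e. θ = 90° − 40° = 50° to the horizontal. Measuring y along the incline from the free-surface line, vertical depth h = y·sinθ with sinθ = 0.766044.
With the apex up, the centroid sits 2h/3 = 2 × 0.91/3 = 0.606667 m below the apex, so y_c = 7.3 + 0.606667 = 7.90667 m and h_c = 7.90667 × 0.766044 = 6.05686 m.
A = ½ × 1.6 × 0.91 = 0.728 m².
Resultant F = γ·h_c·A = 12.3606 × 6.05686 × 0.728 = 54.5028 kN.
I_c = b·h³/36 = 1.6 × 0.91³/36 = 0.033492 m⁴.
Centre of pressure: y_p = y_c + I_c/(y_c·A) = 7.90667 + 0.033492/(7.90667 × 0.728) = 7.90667 + 0.00581857 = 7.91249 m along the plane.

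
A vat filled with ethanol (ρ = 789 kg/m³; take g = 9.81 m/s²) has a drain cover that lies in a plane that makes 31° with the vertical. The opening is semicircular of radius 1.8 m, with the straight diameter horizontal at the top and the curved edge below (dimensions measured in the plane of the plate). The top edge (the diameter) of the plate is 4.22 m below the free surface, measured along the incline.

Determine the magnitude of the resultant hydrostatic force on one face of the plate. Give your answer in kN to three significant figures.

F ≈ 168 kN

γ = ρg = 789 × 9.81 / 1000 = 7.74009 kN/m³.
The plate makes 31° with the vertical, i.e. θ = 90° − 31° = 59° to the horizontal. Measuring y along the incline from the free-surface line, vertical depth h = y·sinθ with sinθ = 0.857167.
The centroid of a semicircle lies 4r/(3π) = 0.763944 m from the diameter, here below the top edge, so y_c = 4.22 + 0.763944 = 4.98394 m and h_c = 4.98394 × 0.857167 = 4.27207 m.
A = πr²/2 = π × 1.8²/2 = 5.08938 m².
Resultant F = γ·h_c·A = 7.74009 × 4.27207 × 5.08938 = 168.286 kN.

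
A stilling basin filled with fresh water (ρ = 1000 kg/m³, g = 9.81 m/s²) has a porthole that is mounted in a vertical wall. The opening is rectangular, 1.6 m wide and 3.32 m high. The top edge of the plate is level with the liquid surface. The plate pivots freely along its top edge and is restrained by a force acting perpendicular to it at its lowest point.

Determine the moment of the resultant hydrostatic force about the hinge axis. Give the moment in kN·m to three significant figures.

γ = ρg = 1000 × 9.81 = 9810 N/m³ = 9.81 kN/m³.
The centroid lies 3.32/2 = 1.66 m below the top edge, so the centroid depth is h_c = 1.66 m.
A = 1.6 × 3.32 = 5.312 m².
Resultant F = γ·h_c·A = 9.81 × 1.66 × 5.312 = 86.5038 kN.
I_c = b·h³/12 = 1.6 × 3.32³/12 = 4.87925 m⁴.
Centre of pressure: y_p = y_c + I_c/(y_c·A) = 1.66 + 4.87925/(1.66 × 5.312) = 1.66 + 0.553333 = 2.21333 m along the plane.
The resultant acts 1.66 + 0.553333 = 2.21333 m (along the plate) below the hinge at the top edge, so the moment about the hinge is M = F × 2.21333 = 86.5038 × 2.21333 = 191.461 kN·m.

M ≈ 191 kN·m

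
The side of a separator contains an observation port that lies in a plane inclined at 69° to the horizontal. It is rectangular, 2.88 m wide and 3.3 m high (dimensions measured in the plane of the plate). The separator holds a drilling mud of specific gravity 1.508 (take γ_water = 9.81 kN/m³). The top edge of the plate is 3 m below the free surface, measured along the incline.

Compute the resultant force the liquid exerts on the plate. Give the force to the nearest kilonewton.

F ≈ 610 kN

γ = 1.508 × 9.81 = 14.79348 kN/m³.
Let θ = 69° be the plate's angle to the horizontal; measure y along the incline from where the plane meets the free surface. Vertical depth h = y·sinθ with sinθ = 0.933580.
The centroid lies 3.3/2 = 1.65 m below the top edge, so y_c = 3 + 1.65 = 4.65 m and h_c = 4.65 × 0.933580 = 4.34115 m.
A = 2.88 × 3.3 = 9.504 m².
Resultant F = γ·h_c·A = 14.79348 × 4.34115 × 9.504 = 610.354 kN.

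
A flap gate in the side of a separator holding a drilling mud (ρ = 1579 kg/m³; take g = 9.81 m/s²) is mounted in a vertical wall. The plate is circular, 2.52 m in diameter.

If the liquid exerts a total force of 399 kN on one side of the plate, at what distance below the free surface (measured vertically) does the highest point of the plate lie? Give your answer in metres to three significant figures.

d_top ≈ 3.90 m

γ = ρg = 1579 × 9.81 / 1000 = 15.48999 kN/m³.
A = π(1.26)² = 4.98759 m².
From F = γ·h_c·A, the centroid depth is h_c = 399/(15.48999 × 4.98759) = 5.16453 m.
The centroid is at the centre, 1.26 m below the top of the plate, so the highest point sits at h_top = 5.16453 − 1.26 = 3.90453 m below the surface.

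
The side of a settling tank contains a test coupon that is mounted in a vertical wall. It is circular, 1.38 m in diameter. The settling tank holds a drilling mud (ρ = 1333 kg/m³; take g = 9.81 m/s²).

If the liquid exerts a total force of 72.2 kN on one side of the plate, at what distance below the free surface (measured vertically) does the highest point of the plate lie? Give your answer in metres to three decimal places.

d_top ≈ 3.001 m

γ = ρg = 1333 × 9.81 / 1000 = 13.07673 kN/m³.
A = π(0.69)² = 1.49571 m².
From F = γ·h_c·A, the centroid depth is h_c = 72.2/(13.07673 × 1.49571) = 3.6914 m.
The centroid is at the centre, 0.69 m below the top of the plate, so the highest point sits at h_top = 3.6914 − 0.69 = 3.0014 m below the surface.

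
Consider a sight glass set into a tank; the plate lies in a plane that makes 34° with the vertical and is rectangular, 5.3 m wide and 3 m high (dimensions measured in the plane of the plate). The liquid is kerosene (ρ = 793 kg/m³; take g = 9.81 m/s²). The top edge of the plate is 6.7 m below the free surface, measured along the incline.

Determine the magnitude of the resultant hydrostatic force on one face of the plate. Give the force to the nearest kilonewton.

γ = ρg = 793 × 9.81 / 1000 = 7.77933 kN/m³.
The plate makes 34° with the vertical, i.e. θ = 90° − 34° = 56° to the horizontal. Measuring y along the incline from the free-surface line, vertical depth h = y·sinθ with sinθ = 0.829038.
The centroid lies 3/2 = 1.5 m below the top edge, so y_c = 6.7 + 1.5 = 8.2 m and h_c = 8.2 × 0.829038 = 6.79811 m.
A = 5.3 × 3 = 15.9 m².
Resultant F = γ·h_c·A = 7.77933 × 6.79811 × 15.9 = 840.867 kN.

F ≈ 841 kN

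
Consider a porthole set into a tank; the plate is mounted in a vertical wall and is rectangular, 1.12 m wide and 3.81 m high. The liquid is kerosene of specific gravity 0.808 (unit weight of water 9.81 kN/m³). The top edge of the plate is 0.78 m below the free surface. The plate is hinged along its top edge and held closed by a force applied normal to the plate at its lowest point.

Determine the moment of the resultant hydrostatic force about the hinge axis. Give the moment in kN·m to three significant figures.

M ≈ 214 kN·m

γ = 0.808 × 9.81 = 7.92648 kN/m³.
The centroid lies 3.81/2 = 1.905 m below the top edge, so the centroid depth is h_c = 0.78 + 1.905 = 2.685 m.
A = 1.12 × 3.81 = 4.2672 m².
Resultant F = γ·h_c·A = 7.92648 × 2.685 × 4.2672 = 90.8171 kN.
I_c = b·h³/12 = 1.12 × 3.81³/12 = 5.16193 m⁴.
Centre of pressure: y_p = y_c + I_c/(y_c·A) = 2.685 + 5.16193/(2.685 × 4.2672) = 2.685 + 0.450531 = 3.13553 m along the plane.
The resultant acts 1.905 + 0.450531 = 2.35553 m (along the plate) below the hinge at the top edge, so the moment about the hinge is M = F × 2.35553 = 90.8171 × 2.35553 = 213.922 kN·m.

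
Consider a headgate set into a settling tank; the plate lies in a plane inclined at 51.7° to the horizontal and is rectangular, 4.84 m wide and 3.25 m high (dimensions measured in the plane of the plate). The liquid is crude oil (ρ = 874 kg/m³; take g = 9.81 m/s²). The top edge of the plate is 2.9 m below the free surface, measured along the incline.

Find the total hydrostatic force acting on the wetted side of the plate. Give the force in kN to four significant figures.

γ = ρg = 874 × 9.81 / 1000 = 8.57394 kN/m³.
Let θ = 51.7° be the plate's angle to the horizontal; measure y along the incline from where the plane meets the free surface. Vertical depth h = y·sinθ with sinθ = 0.784776.
The centroid lies 3.25/2 = 1.625 m below the top edge, so y_c = 2.9 + 1.625 = 4.525 m and h_c = 4.525 × 0.784776 = 3.55111 m.
A = 4.84 × 3.25 = 15.73 m².
Resultant F = γ·h_c·A = 8.57394 × 3.55111 × 15.73 = 478.931 kN.

F ≈ 478.9 kN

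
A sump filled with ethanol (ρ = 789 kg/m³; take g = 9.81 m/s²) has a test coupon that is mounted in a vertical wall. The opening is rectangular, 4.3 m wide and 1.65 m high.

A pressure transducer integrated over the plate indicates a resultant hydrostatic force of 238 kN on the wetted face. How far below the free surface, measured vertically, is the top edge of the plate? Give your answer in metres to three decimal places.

d_top ≈ 3.509 m

γ = ρg = 789 × 9.81 / 1000 = 7.74009 kN/m³.
A = 4.3 × 1.65 = 7.095 m².
From F = γ·h_c·A, the centroid depth is h_c = 238/(7.74009 × 7.095) = 4.3339 m.
The centroid lies 1.65/2 = 0.825 m below the top edge, so the top edge sits at h_top = 4.3339 − 0.825 = 3.5089 m below the surface.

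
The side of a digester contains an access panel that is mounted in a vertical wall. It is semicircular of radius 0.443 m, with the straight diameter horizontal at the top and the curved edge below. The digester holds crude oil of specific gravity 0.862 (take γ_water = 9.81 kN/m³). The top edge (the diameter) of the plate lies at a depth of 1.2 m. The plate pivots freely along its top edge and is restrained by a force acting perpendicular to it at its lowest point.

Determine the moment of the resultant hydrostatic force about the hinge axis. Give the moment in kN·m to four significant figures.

γ = 0.862 × 9.81 = 8.45622 kN/m³.
The centroid of a semicircle lies 4r/(3π) = 0.188015 m from the diameter, here below the top edge, so the centroid depth is h_c = 1.2 + 0.188015 = 1.38801 m.
A = πr²/2 = π × 0.443²/2 = 0.308267 m².
Resultant F = γ·h_c·A = 8.45622 × 1.38801 × 0.308267 = 3.61823 kN.
I_c = (π/8 − 8/(9π))·r⁴ = 0.109757 × 0.443⁴ = 0.00422714 m⁴.
Centre of pressure: y_p = y_c + I_c/(y_c·A) = 1.38801 + 0.00422714/(1.38801 × 0.308267) = 1.38801 + 0.00987932 = 1.39789 m along the plane.
The resultant acts 0.188015 + 0.00987932 = 0.197894 m (along the plate) below the hinge at the top edge, so the moment about the hinge is M = F × 0.197894 = 3.61823 × 0.197894 = 0.716026 kN·m.

M ≈ 0.7160 kN·m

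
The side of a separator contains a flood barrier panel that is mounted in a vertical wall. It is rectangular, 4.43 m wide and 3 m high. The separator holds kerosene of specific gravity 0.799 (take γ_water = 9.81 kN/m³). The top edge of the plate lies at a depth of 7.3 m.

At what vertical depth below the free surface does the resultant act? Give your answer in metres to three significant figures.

h_p = 8.89 m

γ = 0.799 × 9.81 = 7.83819 kN/m³.
The centroid lies 3/2 = 1.5 m below the top edge, so the centroid depth is h_c = 7.3 + 1.5 = 8.8 m.
A = 4.43 × 3 = 13.29 m².
Resultant F = γ·h_c·A = 7.83819 × 8.8 × 13.29 = 916.692 kN.
I_c = b·h³/12 = 4.43 × 3³/12 = 9.9675 m⁴.
Centre of pressure: y_p = y_c + I_c/(y_c·A) = 8.8 + 9.9675/(8.8 × 13.29) = 8.8 + 0.0852273 = 8.88523 m along the plane.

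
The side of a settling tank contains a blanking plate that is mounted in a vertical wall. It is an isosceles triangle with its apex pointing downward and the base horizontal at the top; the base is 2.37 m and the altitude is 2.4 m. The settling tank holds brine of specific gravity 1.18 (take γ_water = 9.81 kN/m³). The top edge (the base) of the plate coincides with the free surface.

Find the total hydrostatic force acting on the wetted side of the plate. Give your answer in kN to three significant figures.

F ≈ 26.3 kN

γ = 1.18 × 9.81 = 11.5758 kN/m³.
With the apex down, the centroid sits h/3 = 2.4/3 = 0.8 m below the base (the top edge), so the centroid depth is h_c = 0.8 m.
A = ½ × 2.37 × 2.4 = 2.844 m².
Resultant F = γ·h_c·A = 11.5758 × 0.8 × 2.844 = 26.3373 kN.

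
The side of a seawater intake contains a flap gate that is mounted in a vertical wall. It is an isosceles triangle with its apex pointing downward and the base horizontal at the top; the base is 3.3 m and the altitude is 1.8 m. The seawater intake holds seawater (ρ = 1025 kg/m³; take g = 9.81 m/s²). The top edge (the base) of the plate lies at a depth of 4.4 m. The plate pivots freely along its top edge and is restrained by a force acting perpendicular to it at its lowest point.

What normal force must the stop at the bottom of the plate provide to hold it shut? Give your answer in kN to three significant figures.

γ = ρg = 1025 × 9.81 / 1000 = 10.05525 kN/m³.
With the apex down, the centroid sits h/3 = 1.8/3 = 0.6 m below the base (the top edge), so the centroid depth is h_c = 4.4 + 0.6 = 5 m.
A = ½ × 3.3 × 1.8 = 2.97 m².
Resultant F = γ·h_c·A = 10.05525 × 5 × 2.97 = 149.32 kN.
I_c = b·h³/36 = 3.3 × 1.8³/36 = 0.5346 m⁴.
Centre of pressure: y_p = y_c + I_c/(y_c·A) = 5 + 0.5346/(5 × 2.97) = 5 + 0.036 = 5.036 m along the plane.
The resultant acts 0.6 + 0.036 = 0.636 m (along the plate) below the hinge at the top edge, so the moment about the hinge is M = F × 0.636 = 149.32 × 0.636 = 94.9675 kN·m.
A normal force at the bottom, 1.8 m from the hinge, must supply this moment: P = 94.9675/1.8 = 52.7597 kN.

P ≈ 52.8 kN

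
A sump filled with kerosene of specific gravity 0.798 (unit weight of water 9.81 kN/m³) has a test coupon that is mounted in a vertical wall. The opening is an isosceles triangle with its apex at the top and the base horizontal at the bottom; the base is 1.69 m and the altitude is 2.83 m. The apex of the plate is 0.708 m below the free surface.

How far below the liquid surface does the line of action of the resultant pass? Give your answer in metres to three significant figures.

h_p = 2.77 m

γ = 0.798 × 9.81 = 7.82838 kN/m³.
With the apex up, the centroid sits 2h/3 = 2 × 2.83/3 = 1.88667 m below the apex, so the centroid depth is h_c = 0.708 + 1.88667 = 2.59467 m.
A = ½ × 1.69 × 2.83 = 2.39135 m².
Resultant F = γ·h_c·A = 7.82838 × 2.59467 × 2.39135 = 48.5733 kN.
I_c = b·h³/36 = 1.69 × 2.83³/36 = 1.064 m⁴.
Centre of pressure: y_p = y_c + I_c/(y_c·A) = 2.59467 + 1.064/(2.59467 × 2.39135) = 2.59467 + 0.171481 = 2.76615 m along the plane.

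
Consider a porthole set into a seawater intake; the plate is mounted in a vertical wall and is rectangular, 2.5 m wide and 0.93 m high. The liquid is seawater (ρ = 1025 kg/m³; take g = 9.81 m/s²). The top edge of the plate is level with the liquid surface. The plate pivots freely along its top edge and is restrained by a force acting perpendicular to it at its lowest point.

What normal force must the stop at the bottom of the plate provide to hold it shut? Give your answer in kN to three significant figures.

γ = ρg = 1025 × 9.81 / 1000 = 10.05525 kN/m³.
The centroid lies 0.93/2 = 0.465 m below the top edge, so the centroid depth is h_c = 0.465 m.
A = 2.5 × 0.93 = 2.325 m².
Resultant F = γ·h_c·A = 10.05525 × 0.465 × 2.325 = 10.871 kN.
I_c = b·h³/12 = 2.5 × 0.93³/12 = 0.167574 m⁴.
Centre of pressure: y_p = y_c + I_c/(y_c·A) = 0.465 + 0.167574/(0.465 × 2.325) = 0.465 + 0.155 = 0.62 m along the plane.
The resultant acts 0.465 + 0.155 = 0.62 m (along the plate) below the hinge at the top edge, so the moment about the hinge is M = F × 0.62 = 10.871 × 0.62 = 6.74002 kN·m.
A normal force at the bottom, 0.93 m from the hinge, must supply this moment: P = 6.74002/0.93 = 7.24733 kN.

P ≈ 7.25 kN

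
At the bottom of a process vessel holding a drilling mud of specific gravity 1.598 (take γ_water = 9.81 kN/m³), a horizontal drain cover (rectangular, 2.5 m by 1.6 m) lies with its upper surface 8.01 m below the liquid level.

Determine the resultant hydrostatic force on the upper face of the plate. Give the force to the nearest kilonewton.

F ≈ 502 kN

γ = 1.598 × 9.81 = 15.67638 kN/m³.
The plate is horizontal, so pressure is uniform at p = γ·h = 15.67638 × 8.01 = 125.568 kN/m².
A = 2.5 × 1.6 = 4 m².
F = p·A = 125.568 × 4 = 502.272 kN.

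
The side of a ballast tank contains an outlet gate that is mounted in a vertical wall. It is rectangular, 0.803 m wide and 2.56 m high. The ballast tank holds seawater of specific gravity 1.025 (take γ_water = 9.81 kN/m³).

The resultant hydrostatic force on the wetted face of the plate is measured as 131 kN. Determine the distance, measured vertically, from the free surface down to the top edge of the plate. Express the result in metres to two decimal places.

γ = 1.025 × 9.81 = 10.05525 kN/m³.
A = 0.803 × 2.56 = 2.05568 m².
From F = γ·h_c·A, the centroid depth is h_c = 131/(10.05525 × 2.05568) = 6.33757 m.
The centroid lies 2.56/2 = 1.28 m below the top edge, so the top edge sits at h_top = 6.33757 − 1.28 = 5.05757 m below the surface.

d_top ≈ 5.06 m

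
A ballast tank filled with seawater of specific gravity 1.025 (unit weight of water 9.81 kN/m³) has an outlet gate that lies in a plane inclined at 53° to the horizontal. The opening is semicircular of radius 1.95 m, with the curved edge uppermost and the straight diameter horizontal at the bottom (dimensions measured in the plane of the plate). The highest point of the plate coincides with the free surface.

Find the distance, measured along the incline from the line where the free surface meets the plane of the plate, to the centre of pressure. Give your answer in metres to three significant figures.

γ = 1.025 × 9.81 = 10.05525 kN/m³.
Let θ = 53° be the plate's angle to the horizontal; measure y along the incline from where the plane meets the free surface. Vertical depth h = y·sinθ with sinθ = 0.798636.
The centroid lies 4r/(3π) = 0.827606 m above the diameter, so r − 4r/(3π) = 1.95 − 0.827606 = 1.12239 m below the topmost point, so y_c = 1.12239 m and h_c = 1.12239 × 0.798636 = 0.896381 m.
A = πr²/2 = π × 1.95²/2 = 5.97295 m².
Resultant F = γ·h_c·A = 10.05525 × 0.896381 × 5.97295 = 53.8362 kN.
I_c = (π/8 − 8/(9π))·r⁴ = 0.109757 × 1.95⁴ = 1.58698 m⁴.
Centre of pressure: y_p = y_c + I_c/(y_c·A) = 1.12239 + 1.58698/(1.12239 × 5.97295) = 1.12239 + 0.236722 = 1.35911 m along the plane.

y_p = 1.36 m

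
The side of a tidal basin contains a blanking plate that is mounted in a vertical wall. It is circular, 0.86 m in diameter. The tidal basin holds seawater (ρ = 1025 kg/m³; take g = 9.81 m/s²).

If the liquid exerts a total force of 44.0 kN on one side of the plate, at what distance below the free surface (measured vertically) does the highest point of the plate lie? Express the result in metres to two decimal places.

γ = ρg = 1025 × 9.81 / 1000 = 10.05525 kN/m³.
A = π(0.43)² = 0.58088 m².
From F = γ·h_c·A, the centroid depth is h_c = 44.0/(10.05525 × 0.58088) = 7.53309 m.
The centroid is at the centre, 0.43 m below the top of the plate, so the highest point sits at h_top = 7.53309 − 0.43 = 7.10309 m below the surface.

d_top ≈ 7.10 m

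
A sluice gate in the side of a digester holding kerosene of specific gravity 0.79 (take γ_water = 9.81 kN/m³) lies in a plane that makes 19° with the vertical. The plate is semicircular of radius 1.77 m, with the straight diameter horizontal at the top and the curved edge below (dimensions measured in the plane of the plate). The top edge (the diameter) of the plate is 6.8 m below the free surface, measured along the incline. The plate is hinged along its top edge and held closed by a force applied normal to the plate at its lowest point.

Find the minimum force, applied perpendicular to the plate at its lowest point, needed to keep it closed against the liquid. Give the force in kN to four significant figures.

P ≈ 120.0 kN

γ = 0.79 × 9.81 = 7.7499 kN/m³.
The plate makes 19° with the vertical, i.e. θ = 90° − 19° = 71° to the horizontal. Measuring y along the incline from the free-surface line, vertical depth h = y·sinθ with sinθ = 0.945519.
The centroid of a semicircle lies 4r/(3π) = 0.751211 m from the diameter, here below the top edge, so y_c = 6.8 + 0.751211 = 7.55121 m and h_c = 7.55121 × 0.945519 = 7.13981 m.
A = πr²/2 = π × 1.77²/2 = 4.92115 m².
Resultant F = γ·h_c·A = 7.7499 × 7.13981 × 4.92115 = 272.301 kN.
I_c = (π/8 − 8/(9π))·r⁴ = 0.109757 × 1.77⁴ = 1.07727 m⁴.
Centre of pressure: y_p = y_c + I_c/(y_c·A) = 7.55121 + 1.07727/(7.55121 × 4.92115) = 7.55121 + 0.0289895 = 7.5802 m along the plane.
The resultant acts 0.751211 + 0.0289895 = 0.7802 m (along the plate) below the hinge at the top edge, so the moment about the hinge is M = F × 0.7802 = 272.301 × 0.7802 = 212.449 kN·m.
A normal force at the bottom, 1.77 m from the hinge, must supply this moment: P = 212.449/1.77 = 120.028 kN.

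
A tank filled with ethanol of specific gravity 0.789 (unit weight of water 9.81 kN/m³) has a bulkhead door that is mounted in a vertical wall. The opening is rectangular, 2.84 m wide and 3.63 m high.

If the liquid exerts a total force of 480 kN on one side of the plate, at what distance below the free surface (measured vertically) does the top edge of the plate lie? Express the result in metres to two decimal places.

γ = 0.789 × 9.81 = 7.74009 kN/m³.
A = 2.84 × 3.63 = 10.3092 m².
From F = γ·h_c·A, the centroid depth is h_c = 480/(7.74009 × 10.3092) = 6.01548 m.
The centroid lies 3.63/2 = 1.815 m below the top edge, so the top edge sits at h_top = 6.01548 − 1.815 = 4.20048 m below the surface.

d_top ≈ 4.20 m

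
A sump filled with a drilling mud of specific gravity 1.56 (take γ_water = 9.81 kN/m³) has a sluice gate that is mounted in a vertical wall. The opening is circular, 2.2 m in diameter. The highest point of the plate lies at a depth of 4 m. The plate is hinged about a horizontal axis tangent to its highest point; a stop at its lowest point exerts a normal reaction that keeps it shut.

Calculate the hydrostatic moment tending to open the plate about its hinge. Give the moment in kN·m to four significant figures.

M ≈ 344.0 kN·m

γ = 1.56 × 9.81 = 15.3036 kN/m³.
The centroid is at the centre, 1.1 m below the top of the plate, so the centroid depth is h_c = 4 + 1.1 = 5.1 m.
A = π(1.1)² = 3.80133 m².
Resultant F = γ·h_c·A = 15.3036 × 5.1 × 3.80133 = 296.688 kN.
I_c = πr⁴/4 = π × 1.1⁴/4 = 1.1499 m⁴.
Centre of pressure: y_p = y_c + I_c/(y_c·A) = 5.1 + 1.1499/(5.1 × 3.80133) = 5.1 + 0.0593136 = 5.15931 m along the plane.
The resultant acts 1.1 + 0.0593136 = 1.15931 m (along the plate) below the hinge at the top edge, so the moment about the hinge is M = F × 1.15931 = 296.688 × 1.15931 = 343.953 kN·m.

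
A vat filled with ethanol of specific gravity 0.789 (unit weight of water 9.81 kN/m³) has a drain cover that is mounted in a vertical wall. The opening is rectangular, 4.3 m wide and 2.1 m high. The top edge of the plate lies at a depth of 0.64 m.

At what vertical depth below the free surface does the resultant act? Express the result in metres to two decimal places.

h_p = 1.91 m

γ = 0.789 × 9.81 = 7.74009 kN/m³.
The centroid lies 2.1/2 = 1.05 m below the top edge, so the centroid depth is h_c = 0.64 + 1.05 = 1.69 m.
A = 4.3 × 2.1 = 9.03 m².
Resultant F = γ·h_c·A = 7.74009 × 1.69 × 9.03 = 118.119 kN.
I_c = b·h³/12 = 4.3 × 2.1³/12 = 3.31853 m⁴.
Centre of pressure: y_p = y_c + I_c/(y_c·A) = 1.69 + 3.31853/(1.69 × 9.03) = 1.69 + 0.217456 = 1.90746 m along the plane.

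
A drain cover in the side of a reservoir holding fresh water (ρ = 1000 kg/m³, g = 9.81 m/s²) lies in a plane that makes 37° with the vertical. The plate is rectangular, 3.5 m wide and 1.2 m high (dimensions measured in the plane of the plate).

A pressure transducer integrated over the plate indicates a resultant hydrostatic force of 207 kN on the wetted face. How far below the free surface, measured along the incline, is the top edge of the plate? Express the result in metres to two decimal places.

y_top ≈ 5.69 m

γ = ρg = 1000 × 9.81 = 9810 N/m³ = 9.81 kN/m³.
A = 3.5 × 1.2 = 4.2 m².
From F = γ·h_c·A, the centroid depth is h_c = 207/(9.81 × 4.2) = 5.02403 m.
The plate makes 37° with the vertical, i.e. θ = 90° − 37° = 53° to the horizontal. Measuring y along the incline from the free-surface line, vertical depth h = y·sinθ with sinθ = 0.798636.
Along the incline, y_c = h_c/sinθ = 5.02403/0.798636 = 6.29076 m.
The centroid lies 1.2/2 = 0.6 m below the top edge, so the top edge sits at y_top = 6.29076 − 0.6 = 5.69076 m along the incline.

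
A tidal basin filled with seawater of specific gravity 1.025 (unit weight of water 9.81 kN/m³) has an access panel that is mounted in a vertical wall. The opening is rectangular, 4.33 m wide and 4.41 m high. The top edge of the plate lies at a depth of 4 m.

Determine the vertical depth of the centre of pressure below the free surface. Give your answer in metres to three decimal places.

γ = 1.025 × 9.81 = 10.05525 kN/m³.
The centroid lies 4.41/2 = 2.205 m below the top edge, so the centroid depth is h_c = 4 + 2.205 = 6.205 m.
A = 4.33 × 4.41 = 19.0953 m².
Resultant F = γ·h_c·A = 10.05525 × 6.205 × 19.0953 = 1191.41 kN.
I_c = b·h³/12 = 4.33 × 4.41³/12 = 30.9473 m⁴.
Centre of pressure: y_p = y_c + I_c/(y_c·A) = 6.205 + 30.9473/(6.205 × 19.0953) = 6.205 + 0.261189 = 6.46619 m along the plane.

h_p = 6.466 m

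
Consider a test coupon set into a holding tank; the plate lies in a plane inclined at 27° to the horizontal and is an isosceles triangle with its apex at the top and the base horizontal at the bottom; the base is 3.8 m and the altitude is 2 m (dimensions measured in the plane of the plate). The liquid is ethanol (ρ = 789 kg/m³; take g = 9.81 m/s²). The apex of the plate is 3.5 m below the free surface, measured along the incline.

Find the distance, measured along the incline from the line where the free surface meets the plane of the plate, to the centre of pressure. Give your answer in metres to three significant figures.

γ = ρg = 789 × 9.81 / 1000 = 7.74009 kN/m³.
Let θ = 27° be the plate's angle to the horizontal; measure y along the incline from where the plane meets the free surface. Vertical depth h = y·sinθ with sinθ = 0.453990.
With the apex up, the centroid sits 2h/3 = 2 × 2/3 = 1.33333 m below the apex, so y_c = 3.5 + 1.33333 = 4.83333 m and h_c = 4.83333 × 0.453990 = 2.19428 m.
A = ½ × 3.8 × 2 = 3.8 m².
Resultant F = γ·h_c·A = 7.74009 × 2.19428 × 3.8 = 64.5389 kN.
I_c = b·h³/36 = 3.8 × 2³/36 = 0.844444 m⁴.
Centre of pressure: y_p = y_c + I_c/(y_c·A) = 4.83333 + 0.844444/(4.83333 × 3.8) = 4.83333 + 0.045977 = 4.87931 m along the plane.

y_p = 4.88 m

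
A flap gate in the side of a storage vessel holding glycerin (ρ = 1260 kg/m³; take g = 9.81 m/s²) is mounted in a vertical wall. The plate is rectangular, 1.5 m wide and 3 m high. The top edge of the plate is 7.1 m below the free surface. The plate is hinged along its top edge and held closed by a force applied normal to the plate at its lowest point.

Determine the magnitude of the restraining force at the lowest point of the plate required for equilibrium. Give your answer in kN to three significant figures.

γ = ρg = 1260 × 9.81 / 1000 = 12.3606 kN/m³.
The centroid lies 3/2 = 1.5 m below the top edge, so the centroid depth is h_c = 7.1 + 1.5 = 8.6 m.
A = 1.5 × 3 = 4.5 m².
Resultant F = γ·h_c·A = 12.3606 × 8.6 × 4.5 = 478.355 kN.
I_c = b·h³/12 = 1.5 × 3³/12 = 3.375 m⁴.
Centre of pressure: y_p = y_c + I_c/(y_c·A) = 8.6 + 3.375/(8.6 × 4.5) = 8.6 + 0.0872093 = 8.68721 m along the plane.
The resultant acts 1.5 + 0.0872093 = 1.58721 m (along the plate) below the hinge at the top edge, so the moment about the hinge is M = F × 1.58721 = 478.355 × 1.58721 = 759.25 kN·m.
A normal force at the bottom, 3 m from the hinge, must supply this moment: P = 759.25/3 = 253.083 kN.

P ≈ 253 kN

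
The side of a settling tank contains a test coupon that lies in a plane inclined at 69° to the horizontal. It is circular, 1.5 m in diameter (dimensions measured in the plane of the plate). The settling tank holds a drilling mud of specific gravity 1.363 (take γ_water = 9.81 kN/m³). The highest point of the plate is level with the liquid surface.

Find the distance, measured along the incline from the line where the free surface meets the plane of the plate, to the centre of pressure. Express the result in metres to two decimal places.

γ = 1.363 × 9.81 = 13.37103 kN/m³.
Let θ = 69° be the plate's angle to the horizontal; measure y along the incline from where the plane meets the free surface. Vertical depth h = y·sinθ with sinθ = 0.933580.
The centroid is at the centre, 0.75 m below the top of the plate, so y_c = 0.75 m and h_c = 0.75 × 0.933580 = 0.700185 m.
A = π(0.75)² = 1.76715 m².
Resultant F = γ·h_c·A = 13.37103 × 0.700185 × 1.76715 = 16.5444 kN.
I_c = πr⁴/4 = π × 0.75⁴/4 = 0.248505 m⁴.
Centre of pressure: y_p = y_c + I_c/(y_c·A) = 0.75 + 0.248505/(0.75 × 1.76715) = 0.75 + 0.1875 = 0.9375 m along the plane.

y_p = 0.94 m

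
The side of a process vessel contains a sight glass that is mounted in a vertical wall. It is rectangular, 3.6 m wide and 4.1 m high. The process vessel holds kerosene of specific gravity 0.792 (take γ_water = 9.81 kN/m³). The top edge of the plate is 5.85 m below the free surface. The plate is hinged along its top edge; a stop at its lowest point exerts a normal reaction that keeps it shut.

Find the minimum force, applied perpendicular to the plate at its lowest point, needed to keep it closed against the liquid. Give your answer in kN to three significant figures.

P ≈ 492 kN

γ = 0.792 × 9.81 = 7.76952 kN/m³.
The centroid lies 4.1/2 = 2.05 m below the top edge, so the centroid depth is h_c = 5.85 + 2.05 = 7.9 m.
A = 3.6 × 4.1 = 14.76 m².
Resultant F = γ·h_c·A = 7.76952 × 7.9 × 14.76 = 905.957 kN.
I_c = b·h³/12 = 3.6 × 4.1³/12 = 20.6763 m⁴.
Centre of pressure: y_p = y_c + I_c/(y_c·A) = 7.9 + 20.6763/(7.9 × 14.76) = 7.9 + 0.177321 = 8.07732 m along the plane.
The resultant acts 2.05 + 0.177321 = 2.22732 m (along the plate) below the hinge at the top edge, so the moment about the hinge is M = F × 2.22732 = 905.957 × 2.22732 = 2017.86 kN·m.
A normal force at the bottom, 4.1 m from the hinge, must supply this moment: P = 2017.86/4.1 = 492.161 kN.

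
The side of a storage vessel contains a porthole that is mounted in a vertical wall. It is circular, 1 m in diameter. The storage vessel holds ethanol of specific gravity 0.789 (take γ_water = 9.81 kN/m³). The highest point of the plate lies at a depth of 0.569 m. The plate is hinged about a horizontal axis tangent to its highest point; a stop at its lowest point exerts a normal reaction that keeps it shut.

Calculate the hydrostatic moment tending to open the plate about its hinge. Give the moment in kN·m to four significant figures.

M ≈ 3.629 kN·m

γ = 0.789 × 9.81 = 7.74009 kN/m³.
The centroid is at the centre, 0.5 m below the top of the plate, so the centroid depth is h_c = 0.569 + 0.5 = 1.069 m.
A = π(0.5)² = 0.785398 m².
Resultant F = γ·h_c·A = 7.74009 × 1.069 × 0.785398 = 6.49851 kN.
I_c = πr⁴/4 = π × 0.5⁴/4 = 0.0490874 m⁴.
Centre of pressure: y_p = y_c + I_c/(y_c·A) = 1.069 + 0.0490874/(1.069 × 0.785398) = 1.069 + 0.0584659 = 1.12747 m along the plane.
The resultant acts 0.5 + 0.0584659 = 0.558466 m (along the plate) below the hinge at the top edge, so the moment about the hinge is M = F × 0.558466 = 6.49851 × 0.558466 = 3.6292 kN·m.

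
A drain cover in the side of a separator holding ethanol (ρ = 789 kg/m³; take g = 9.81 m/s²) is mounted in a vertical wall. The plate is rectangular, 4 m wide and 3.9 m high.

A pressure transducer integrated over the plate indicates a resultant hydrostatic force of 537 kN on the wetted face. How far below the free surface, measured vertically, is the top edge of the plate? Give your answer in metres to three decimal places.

d_top ≈ 2.497 m

γ = ρg = 789 × 9.81 / 1000 = 7.74009 kN/m³.
A = 4 × 3.9 = 15.6 m².
From F = γ·h_c·A, the centroid depth is h_c = 537/(7.74009 × 15.6) = 4.44737 m.
The centroid lies 3.9/2 = 1.95 m below the top edge, so the top edge sits at h_top = 4.44737 − 1.95 = 2.49737 m below the surface.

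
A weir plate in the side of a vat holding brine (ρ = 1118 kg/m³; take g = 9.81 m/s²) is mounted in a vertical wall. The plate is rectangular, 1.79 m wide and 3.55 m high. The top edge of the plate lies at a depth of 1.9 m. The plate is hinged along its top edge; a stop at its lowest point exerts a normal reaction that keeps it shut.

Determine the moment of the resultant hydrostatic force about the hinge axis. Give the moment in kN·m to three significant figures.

γ = ρg = 1118 × 9.81 / 1000 = 10.96758 kN/m³.
The centroid lies 3.55/2 = 1.775 m below the top edge, so the centroid depth is h_c = 1.9 + 1.775 = 3.675 m.
A = 1.79 × 3.55 = 6.3545 m².
Resultant F = γ·h_c·A = 10.96758 × 3.675 × 6.3545 = 256.124 kN.
I_c = b·h³/12 = 1.79 × 3.55³/12 = 6.67355 m⁴.
Centre of pressure: y_p = y_c + I_c/(y_c·A) = 3.675 + 6.67355/(3.675 × 6.3545) = 3.675 + 0.285771 = 3.96077 m along the plane.
The resultant acts 1.775 + 0.285771 = 2.06077 m (along the plate) below the hinge at the top edge, so the moment about the hinge is M = F × 2.06077 = 256.124 × 2.06077 = 527.813 kN·m.

M ≈ 528 kN·m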